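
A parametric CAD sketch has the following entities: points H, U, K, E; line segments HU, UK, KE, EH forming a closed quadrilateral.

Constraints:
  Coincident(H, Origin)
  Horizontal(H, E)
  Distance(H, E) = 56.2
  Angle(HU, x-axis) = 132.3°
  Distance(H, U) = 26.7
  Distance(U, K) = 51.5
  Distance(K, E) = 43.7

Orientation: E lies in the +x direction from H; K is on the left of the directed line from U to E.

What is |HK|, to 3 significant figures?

47.3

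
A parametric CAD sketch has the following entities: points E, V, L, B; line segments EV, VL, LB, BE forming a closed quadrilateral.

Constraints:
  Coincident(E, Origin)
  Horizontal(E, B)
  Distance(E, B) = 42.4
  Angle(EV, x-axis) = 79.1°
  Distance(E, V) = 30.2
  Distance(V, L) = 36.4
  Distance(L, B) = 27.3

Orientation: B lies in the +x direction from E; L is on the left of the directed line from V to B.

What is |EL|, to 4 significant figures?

50.12

Checks: |VL| = 36.40 ✓; |LB| = 27.30 ✓.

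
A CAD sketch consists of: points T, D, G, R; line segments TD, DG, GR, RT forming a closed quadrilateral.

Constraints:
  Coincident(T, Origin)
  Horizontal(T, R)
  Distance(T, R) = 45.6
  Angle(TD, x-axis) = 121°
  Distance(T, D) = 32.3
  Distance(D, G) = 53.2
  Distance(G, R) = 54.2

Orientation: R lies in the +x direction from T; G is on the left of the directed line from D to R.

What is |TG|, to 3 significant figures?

60.4

T is at the origin; TR is horizontal with |TR| = 45.6 and R in +x, so R = (45.6, 0). TD runs at 121.0° with |TD| = 32.3, so D = (-16.6, 27.7). G is determined by |DG| = 53.2 and |GR| = 54.2 together: it lies at the intersection of circle(D, 53.2) and circle(R, 54.2). With |DR| = 68.1, the foot of the radical line on DR is 33.3 from D and the perpendicular offset is √(53.2² − 33.3²) = 41.5. Taking the left-of-DR solution: G = (30.6, 52.1).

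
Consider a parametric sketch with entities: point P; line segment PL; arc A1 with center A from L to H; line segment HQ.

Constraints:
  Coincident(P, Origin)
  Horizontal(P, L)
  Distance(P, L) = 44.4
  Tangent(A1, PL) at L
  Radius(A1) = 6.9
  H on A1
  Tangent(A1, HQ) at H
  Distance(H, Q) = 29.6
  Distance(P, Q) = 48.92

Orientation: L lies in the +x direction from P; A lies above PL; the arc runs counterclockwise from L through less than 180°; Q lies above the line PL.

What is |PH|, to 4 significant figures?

51.28

P is at the origin; PL is horizontal with |PL| = 44.4 and L on the +x side, so L = (44.40, 0.000). Since A1 is tangent to PL there, AL ⟂ PL, so A = L + (0, 6.9) = (44.40, 6.900). Since AH ⟂ HQ (tangency), |AQ| = √(6.9² + 29.6²) = 30.39 regardless of where H sits on A1. So Q lies on both circle(P, 48.92) and circle(A, 30.39); the above-PL intersection is Q = (33.79, 35.38). H is the foot of the tangent from Q: H = (50.15, 10.71).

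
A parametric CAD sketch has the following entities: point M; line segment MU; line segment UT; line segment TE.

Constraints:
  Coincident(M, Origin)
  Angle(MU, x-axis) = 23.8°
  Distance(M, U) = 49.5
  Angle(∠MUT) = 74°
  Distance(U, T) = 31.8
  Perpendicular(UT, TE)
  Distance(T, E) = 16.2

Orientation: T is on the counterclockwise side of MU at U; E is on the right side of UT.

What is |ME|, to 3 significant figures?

66.3

∠MUT = 74.0°, so UT runs at 23.8° + (180° − 74.0°) = 130° from the x-axis; with |UT| = 31.8, T = U + 31.8·(cos 130°, sin 130°) = (24.9, 44.4). The perpendicularity gives TE at right angles to UT; with |TE| = 16.2 on the right of UT, E = T + 16.2·(0.768, 0.640) = (37.4, 54.8). Then |ME| = |E − M| = 66.3.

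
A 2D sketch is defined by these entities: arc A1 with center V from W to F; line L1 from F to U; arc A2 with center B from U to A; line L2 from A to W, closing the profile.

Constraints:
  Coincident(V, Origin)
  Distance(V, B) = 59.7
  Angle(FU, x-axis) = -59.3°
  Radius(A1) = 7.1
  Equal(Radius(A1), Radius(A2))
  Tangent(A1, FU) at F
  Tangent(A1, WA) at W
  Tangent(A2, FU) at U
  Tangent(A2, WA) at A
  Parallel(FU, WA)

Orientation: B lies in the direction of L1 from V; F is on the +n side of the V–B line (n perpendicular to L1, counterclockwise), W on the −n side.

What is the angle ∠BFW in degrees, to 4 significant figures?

83.22°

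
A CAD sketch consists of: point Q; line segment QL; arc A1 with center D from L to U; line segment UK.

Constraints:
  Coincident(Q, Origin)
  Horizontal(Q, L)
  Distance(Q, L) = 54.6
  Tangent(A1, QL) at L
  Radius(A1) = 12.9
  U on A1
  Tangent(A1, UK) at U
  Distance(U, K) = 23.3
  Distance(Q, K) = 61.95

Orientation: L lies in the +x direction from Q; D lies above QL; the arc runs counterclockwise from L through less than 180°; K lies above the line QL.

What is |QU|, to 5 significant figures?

67.645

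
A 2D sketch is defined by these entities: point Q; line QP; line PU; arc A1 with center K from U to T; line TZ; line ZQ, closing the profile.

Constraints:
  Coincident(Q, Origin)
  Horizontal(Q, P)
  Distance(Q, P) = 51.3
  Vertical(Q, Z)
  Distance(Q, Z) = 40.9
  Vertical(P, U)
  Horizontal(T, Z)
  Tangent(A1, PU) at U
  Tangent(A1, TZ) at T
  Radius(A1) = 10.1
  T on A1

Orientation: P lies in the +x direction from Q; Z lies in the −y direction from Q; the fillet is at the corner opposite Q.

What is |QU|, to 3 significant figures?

59.8

Q is at the origin; QP is horizontal with |QP| = 51.3 and P on the +x side, so P = (51.3, 0.00). Q and Z share the same x with |QZ| = 40.9 and Z on the −y side, so Z = (0.00, -40.9). The virtual corner opposite Q is at (51.3, -40.9). A1 meets PU tangentially, so KU is at right angles to PU and tangency of A1 to TZ means the radius KT is perpendicular to TZ, with radius 10.1, so the center K sits 10.1 in from both sides at K = (41.2, -30.8). That places the tangent points at U = (51.3, -30.8) on PU and T = (41.2, -40.9) on TZ. Then |QU| = |U − Q| = 59.8.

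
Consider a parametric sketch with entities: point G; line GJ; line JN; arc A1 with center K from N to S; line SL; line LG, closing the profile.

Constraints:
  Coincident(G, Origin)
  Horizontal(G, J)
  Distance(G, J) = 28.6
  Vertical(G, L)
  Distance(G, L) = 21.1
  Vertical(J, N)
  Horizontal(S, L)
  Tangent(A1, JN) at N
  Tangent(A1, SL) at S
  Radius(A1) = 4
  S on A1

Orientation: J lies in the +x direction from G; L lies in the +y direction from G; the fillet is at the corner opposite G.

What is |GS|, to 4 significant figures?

32.41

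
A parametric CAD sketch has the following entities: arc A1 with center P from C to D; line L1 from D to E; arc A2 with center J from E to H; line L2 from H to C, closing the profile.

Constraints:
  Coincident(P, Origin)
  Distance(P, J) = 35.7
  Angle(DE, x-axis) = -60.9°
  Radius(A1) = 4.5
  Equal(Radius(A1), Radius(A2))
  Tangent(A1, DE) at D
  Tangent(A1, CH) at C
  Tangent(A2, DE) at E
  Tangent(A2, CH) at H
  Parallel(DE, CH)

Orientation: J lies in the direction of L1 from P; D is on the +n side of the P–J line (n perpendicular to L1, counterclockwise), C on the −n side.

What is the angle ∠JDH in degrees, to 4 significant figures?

6.965°

The slot axis is L1's direction at -60.9°, so u = (cos -60.9°, sin -60.9°) = (0.4863, -0.8738) and n = (−sin -60.9°, cos -60.9°) = (0.8738, 0.4863). P is at the origin and J lies 35.7 along u from P, so J = 35.7·u = (17.36, -31.19). Tangency of A1 to both parallel lines with radius 4.5 puts D and C at P ± 4.5·n: D = (3.932, 2.189), C = (-3.932, -2.189). Equal radii place E and H the same way about J: E = J + 4.5·n = (21.29, -29.01), H = J − 4.5·n = (13.43, -33.38). Then cos ∠JDH = DJ·DH / (|DJ||DH|), giving 6.965°.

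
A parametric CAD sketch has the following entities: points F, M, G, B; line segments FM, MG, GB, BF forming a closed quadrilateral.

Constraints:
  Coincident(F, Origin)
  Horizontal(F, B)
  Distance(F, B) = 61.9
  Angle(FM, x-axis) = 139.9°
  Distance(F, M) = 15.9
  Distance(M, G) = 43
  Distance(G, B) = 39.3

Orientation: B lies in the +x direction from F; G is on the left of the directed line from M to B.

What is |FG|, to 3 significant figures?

36.5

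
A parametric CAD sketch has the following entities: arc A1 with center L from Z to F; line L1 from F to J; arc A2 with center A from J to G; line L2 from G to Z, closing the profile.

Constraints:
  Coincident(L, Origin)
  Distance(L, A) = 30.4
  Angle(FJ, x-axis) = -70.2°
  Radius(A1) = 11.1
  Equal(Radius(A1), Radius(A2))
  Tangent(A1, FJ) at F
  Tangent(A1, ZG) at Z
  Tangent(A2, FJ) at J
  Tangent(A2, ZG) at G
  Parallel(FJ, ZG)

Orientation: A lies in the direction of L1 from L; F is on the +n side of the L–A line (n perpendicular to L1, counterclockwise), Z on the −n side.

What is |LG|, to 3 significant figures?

32.4

The slot axis is L1's direction at -70.2°, so u = (cos -70.2°, sin -70.2°) = (0.339, -0.941) and n = (−sin -70.2°, cos -70.2°) = (0.941, 0.339). L is at the origin and A lies 30.4 along u from L, so A = 30.4·u = (10.3, -28.6). Tangency of A1 to both parallel lines with radius 11.1 puts F and Z at L ± 11.1·n: F = (10.4, 3.76), Z = (-10.4, -3.76). Equal radii place J and G the same way about A: J = A + 11.1·n = (20.7, -24.8), G = A − 11.1·n = (-0.146, -32.4). Then |LG| = |G − L| = 32.4.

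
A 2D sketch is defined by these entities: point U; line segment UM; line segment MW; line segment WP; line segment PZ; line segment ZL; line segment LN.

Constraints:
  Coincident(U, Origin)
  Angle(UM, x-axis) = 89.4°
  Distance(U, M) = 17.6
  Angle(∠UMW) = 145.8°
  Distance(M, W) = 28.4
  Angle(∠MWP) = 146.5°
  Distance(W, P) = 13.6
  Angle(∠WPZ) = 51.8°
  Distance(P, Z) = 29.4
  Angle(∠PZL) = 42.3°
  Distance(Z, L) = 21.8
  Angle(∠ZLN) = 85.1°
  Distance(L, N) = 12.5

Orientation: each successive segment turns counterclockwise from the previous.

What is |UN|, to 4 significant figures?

47.69

U is at the origin; UM runs at 89.4° with length 17.6, so M = (0.1843, 17.60). ∠UMW = 145.8° gives MW at 123.6° from the x-axis; with |MW| = 28.4, W = (-15.53, 41.25). ∠MWP = 146.5° gives WP at 157.1° from the x-axis; with |WP| = 13.6, P = (-28.06, 46.55). ∠WPZ = 51.8° gives PZ at -74.70° from the x-axis; with |PZ| = 29.4, Z = (-20.30, 18.19). ∠PZL = 42.3° gives ZL at 63.00° from the x-axis; with |ZL| = 21.8, L = (-10.41, 37.61). ∠ZLN = 85.1° gives LN at 157.9° from the x-axis; with |LN| = 12.5, N = (-21.99, 42.31). Then |UN| = |N − U| = 47.69.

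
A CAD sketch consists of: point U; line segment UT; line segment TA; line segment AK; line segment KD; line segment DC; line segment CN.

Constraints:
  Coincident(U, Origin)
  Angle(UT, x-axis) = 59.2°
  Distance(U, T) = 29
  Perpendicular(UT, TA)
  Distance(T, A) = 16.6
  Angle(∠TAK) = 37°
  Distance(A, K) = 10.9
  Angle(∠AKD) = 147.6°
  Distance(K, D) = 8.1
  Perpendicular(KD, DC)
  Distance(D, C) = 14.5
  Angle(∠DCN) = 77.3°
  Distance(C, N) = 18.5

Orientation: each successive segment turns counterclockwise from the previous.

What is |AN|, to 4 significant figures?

4.652

U is at the origin; UT runs at 59.2° with length 29.0, so T = (14.85, 24.91). The perpendicularity gives TA at right angles to UT, so TA runs at 149.2°; with |TA| = 16.6, A = (0.5905, 33.41). ∠TAK = 37.0° gives AK at -67.80° from the x-axis; with |AK| = 10.9, K = (4.709, 23.32). ∠AKD = 147.6° gives KD at -35.40° from the x-axis; with |KD| = 8.1, D = (11.31, 18.63). The perpendicularity gives DC at right angles to KD, so DC runs at 54.60°; with |DC| = 14.5, C = (19.71, 30.44). ∠DCN = 77.3° gives CN at 157.3° from the x-axis; with |CN| = 18.5, N = (2.644, 37.58). Then |AN| = |N − A| = 4.652.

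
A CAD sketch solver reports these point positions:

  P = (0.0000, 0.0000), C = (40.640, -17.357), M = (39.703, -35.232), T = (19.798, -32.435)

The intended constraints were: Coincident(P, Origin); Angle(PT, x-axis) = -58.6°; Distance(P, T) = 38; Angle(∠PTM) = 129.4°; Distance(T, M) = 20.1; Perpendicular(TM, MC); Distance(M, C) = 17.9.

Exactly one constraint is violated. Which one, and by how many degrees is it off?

Perpendicular(TM, MC) — off by 5.00°.

P = (0.00, 0.00) ✓; PT at -58.60° ✓; |PT| = 38.00 ✓; ∠PTM = 129.4° ✓; |TM| = 20.10 ✓; ∠(TM, MC) = 95.00° ✗; |MC| = 17.90 ✓.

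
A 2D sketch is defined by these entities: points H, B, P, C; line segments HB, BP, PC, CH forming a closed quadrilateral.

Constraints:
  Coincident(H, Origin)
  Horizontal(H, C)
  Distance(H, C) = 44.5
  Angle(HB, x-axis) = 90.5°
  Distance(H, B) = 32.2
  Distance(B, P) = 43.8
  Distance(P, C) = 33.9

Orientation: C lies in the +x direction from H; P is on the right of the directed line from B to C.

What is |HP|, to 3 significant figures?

15.6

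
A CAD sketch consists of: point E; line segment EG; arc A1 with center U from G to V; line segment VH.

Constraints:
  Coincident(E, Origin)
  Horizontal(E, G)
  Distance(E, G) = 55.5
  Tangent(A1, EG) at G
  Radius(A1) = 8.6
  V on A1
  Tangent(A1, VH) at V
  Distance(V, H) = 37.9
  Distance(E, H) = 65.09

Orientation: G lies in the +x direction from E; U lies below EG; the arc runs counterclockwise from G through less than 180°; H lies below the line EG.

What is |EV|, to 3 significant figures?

47.6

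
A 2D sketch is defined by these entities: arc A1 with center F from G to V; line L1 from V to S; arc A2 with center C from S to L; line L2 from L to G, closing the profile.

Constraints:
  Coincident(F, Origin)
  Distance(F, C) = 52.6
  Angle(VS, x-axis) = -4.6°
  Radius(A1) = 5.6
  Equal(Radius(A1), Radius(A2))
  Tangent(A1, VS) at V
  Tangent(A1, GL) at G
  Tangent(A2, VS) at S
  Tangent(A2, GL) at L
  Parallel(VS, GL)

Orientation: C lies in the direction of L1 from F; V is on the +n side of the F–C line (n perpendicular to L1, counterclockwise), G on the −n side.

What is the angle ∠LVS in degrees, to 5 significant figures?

12.020°

Tangency of A1 to both parallel lines with radius 5.6 puts V and G at F ± 5.6·n: V = (0.44911, 5.5820), G = (-0.44911, -5.5820). Equal radii place S and L the same way about C: S = C + 5.6·n = (52.880, 1.3635), L = C − 5.6·n = (51.981, -9.8004). Then cos ∠LVS = VL·VS / (|VL||VS|), giving 12.020°.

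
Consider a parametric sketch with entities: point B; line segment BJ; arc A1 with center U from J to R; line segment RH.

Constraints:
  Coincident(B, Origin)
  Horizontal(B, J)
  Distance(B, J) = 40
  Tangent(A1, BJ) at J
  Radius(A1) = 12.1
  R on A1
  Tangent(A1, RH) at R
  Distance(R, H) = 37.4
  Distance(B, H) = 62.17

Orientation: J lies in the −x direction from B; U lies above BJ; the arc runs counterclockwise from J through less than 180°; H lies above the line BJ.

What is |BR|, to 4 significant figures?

31.62

Checks: B.y = 0.00, J.y = 0.00 ✓; |UJ| = 12.10 ✓; |UR| = 12.10 ✓; ∠(UR, RH) = 90.00° ✓; |RH| = 37.40 ✓; |BH| = 62.17 ✓.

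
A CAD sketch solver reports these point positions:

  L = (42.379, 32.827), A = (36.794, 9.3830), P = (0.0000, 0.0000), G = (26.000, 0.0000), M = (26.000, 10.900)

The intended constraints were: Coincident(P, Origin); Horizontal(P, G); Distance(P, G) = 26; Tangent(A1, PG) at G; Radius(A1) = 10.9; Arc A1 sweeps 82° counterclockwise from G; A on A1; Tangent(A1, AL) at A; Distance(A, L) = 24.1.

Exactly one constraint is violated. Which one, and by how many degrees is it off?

Tangent(A1, AL) at A — off by 5.40°.

P = (0.00, 0.00) ✓; P.y = 0.00, G.y = 0.00 ✓; |PG| = 26.00 ✓; ∠(MG, GP) = 90.00° ✓; |MG| = 10.90 ✓; bearing(M→A) − bearing(M→G) = 82.00° ✓; |MA| = 10.90 ✓; ∠(MA, AL) = 95.40° ✗; |AL| = 24.10 ✓.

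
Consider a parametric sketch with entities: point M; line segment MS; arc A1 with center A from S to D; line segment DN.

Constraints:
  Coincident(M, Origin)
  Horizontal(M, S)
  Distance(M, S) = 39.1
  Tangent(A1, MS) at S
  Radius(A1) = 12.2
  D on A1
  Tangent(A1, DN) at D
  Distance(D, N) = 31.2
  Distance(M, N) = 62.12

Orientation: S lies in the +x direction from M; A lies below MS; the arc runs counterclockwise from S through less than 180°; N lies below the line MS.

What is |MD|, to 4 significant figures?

33.29

Checks: |MS| = 39.10 ✓; |AD| = 12.20 ✓; ∠(AD, DN) = 90.00° ✓; |DN| = 31.20 ✓; |MN| = 62.12 ✓.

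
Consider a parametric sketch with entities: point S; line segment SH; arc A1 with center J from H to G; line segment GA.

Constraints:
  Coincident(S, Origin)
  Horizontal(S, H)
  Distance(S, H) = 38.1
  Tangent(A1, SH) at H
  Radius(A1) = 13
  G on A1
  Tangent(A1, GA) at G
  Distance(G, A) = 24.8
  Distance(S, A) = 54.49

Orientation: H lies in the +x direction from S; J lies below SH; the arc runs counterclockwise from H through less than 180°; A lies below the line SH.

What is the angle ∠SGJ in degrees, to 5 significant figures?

121.93°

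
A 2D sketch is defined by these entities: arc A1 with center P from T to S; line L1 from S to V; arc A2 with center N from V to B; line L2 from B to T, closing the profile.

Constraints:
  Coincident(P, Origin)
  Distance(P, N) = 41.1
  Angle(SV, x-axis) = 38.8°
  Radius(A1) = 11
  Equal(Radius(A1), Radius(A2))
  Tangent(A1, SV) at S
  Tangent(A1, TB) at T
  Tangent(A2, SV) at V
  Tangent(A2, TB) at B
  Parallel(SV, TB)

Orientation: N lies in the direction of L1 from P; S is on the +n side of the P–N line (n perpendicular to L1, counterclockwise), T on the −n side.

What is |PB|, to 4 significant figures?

42.55

The slot axis is L1's direction at 38.8°, so u = (cos 38.8°, sin 38.8°) = (0.7793, 0.6266) and n = (−sin 38.8°, cos 38.8°) = (-0.6266, 0.7793). P is at the origin and N lies 41.1 along u from P, so N = 41.1·u = (32.03, 25.75). Tangency of A1 to both parallel lines with radius 11.0 puts S and T at P ± 11.0·n: S = (-6.893, 8.573), T = (6.893, -8.573). Equal radii place V and B the same way about N: V = N + 11.0·n = (25.14, 34.33), B = N − 11.0·n = (38.92, 17.18). Then |PB| = |B − P| = 42.55.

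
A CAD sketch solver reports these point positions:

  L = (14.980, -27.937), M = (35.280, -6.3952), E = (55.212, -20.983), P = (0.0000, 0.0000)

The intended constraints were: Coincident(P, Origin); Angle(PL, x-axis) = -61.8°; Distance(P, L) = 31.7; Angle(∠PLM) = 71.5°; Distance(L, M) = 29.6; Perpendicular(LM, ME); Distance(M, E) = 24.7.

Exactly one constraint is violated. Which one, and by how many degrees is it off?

Perpendicular(LM, ME) — off by 7.10°.

P = (0.00, 0.00) ✓; PL at -61.80° ✓; |PL| = 31.70 ✓; ∠PLM = 71.50° ✓; |LM| = 29.60 ✓; ∠(LM, ME) = 82.90° ✗; |ME| = 24.70 ✓.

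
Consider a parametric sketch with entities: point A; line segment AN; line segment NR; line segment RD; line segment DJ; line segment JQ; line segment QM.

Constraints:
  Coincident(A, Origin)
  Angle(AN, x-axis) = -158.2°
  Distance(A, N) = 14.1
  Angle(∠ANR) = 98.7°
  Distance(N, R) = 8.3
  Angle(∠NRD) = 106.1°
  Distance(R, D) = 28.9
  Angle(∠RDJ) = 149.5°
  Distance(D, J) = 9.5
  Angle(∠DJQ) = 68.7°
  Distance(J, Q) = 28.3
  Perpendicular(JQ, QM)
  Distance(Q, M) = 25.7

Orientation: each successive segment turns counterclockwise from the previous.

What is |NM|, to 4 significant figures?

5.981

A is at the origin; AN runs at -158.2° with length 14.1, so N = (-13.09, -5.236). ∠ANR = 98.7° gives NR at -76.90° from the x-axis; with |NR| = 8.3, R = (-11.21, -13.32). ∠NRD = 106.1° gives RD at -3.000° from the x-axis; with |RD| = 28.9, D = (17.65, -14.83). ∠RDJ = 149.5° gives DJ at 27.50° from the x-axis; with |DJ| = 9.5, J = (26.08, -10.45). ∠DJQ = 68.7° gives JQ at 138.8° from the x-axis; with |JQ| = 28.3, Q = (4.783, 8.195). JQ is perpendicular to QM, so QM runs at -131.2°; with |QM| = 25.7, M = (-12.15, -11.14). Then |NM| = |M − N| = 5.981.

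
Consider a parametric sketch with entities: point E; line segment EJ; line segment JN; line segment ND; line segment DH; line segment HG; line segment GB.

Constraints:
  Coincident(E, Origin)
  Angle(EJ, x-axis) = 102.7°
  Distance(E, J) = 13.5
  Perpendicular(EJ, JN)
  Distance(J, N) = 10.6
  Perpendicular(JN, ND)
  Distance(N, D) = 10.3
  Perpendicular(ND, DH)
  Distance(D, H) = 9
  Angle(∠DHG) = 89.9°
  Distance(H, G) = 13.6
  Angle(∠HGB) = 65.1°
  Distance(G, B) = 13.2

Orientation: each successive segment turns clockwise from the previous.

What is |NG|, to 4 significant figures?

9.564

E is at the origin; EJ runs at 102.7° with length 13.5, so J = (-2.968, 13.17). EJ ⟂ JN, so JN runs at 12.70°; with |JN| = 10.6, N = (7.373, 15.50). JN is perpendicular to ND, so ND runs at -77.30°; with |ND| = 10.3, D = (9.637, 5.452). ND ⟂ DH, so DH runs at -167.3°; with |DH| = 9.0, H = (0.8573, 3.473). ∠DHG = 89.9° gives HG at 102.6° from the x-axis; with |HG| = 13.6, G = (-2.109, 16.75). Then |NG| = |G − N| = 9.564.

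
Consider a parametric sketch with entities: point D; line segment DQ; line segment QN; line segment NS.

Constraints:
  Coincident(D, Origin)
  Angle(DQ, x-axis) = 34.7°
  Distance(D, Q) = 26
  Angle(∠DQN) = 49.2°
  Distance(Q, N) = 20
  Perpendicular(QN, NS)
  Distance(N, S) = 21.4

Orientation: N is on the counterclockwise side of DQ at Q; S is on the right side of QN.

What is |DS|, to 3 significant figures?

41.2

D is at the origin; DQ runs at 34.7° with length 26.0, so Q = 26.0·(cos 34.7°, sin 34.7°) = (21.4, 14.8). ∠DQN = 49.2°, so QN runs at 34.7° + (180° − 49.2°) = 166° from the x-axis; with |QN| = 20.0, N = Q + 20.0·(cos 166°, sin 166°) = (2.01, 19.8). The perpendicularity gives NS at right angles to QN; with |NS| = 21.4 on the right of QN, S = N + 21.4·(0.250, 0.968) = (7.37, 40.5). Then |DS| = |S − D| = 41.2.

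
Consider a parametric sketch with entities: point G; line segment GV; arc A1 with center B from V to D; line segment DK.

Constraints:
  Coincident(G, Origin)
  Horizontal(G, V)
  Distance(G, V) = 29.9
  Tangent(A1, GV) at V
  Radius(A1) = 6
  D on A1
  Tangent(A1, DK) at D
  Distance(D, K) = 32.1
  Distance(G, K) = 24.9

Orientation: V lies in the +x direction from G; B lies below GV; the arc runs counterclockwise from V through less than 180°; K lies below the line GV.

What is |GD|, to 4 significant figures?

25.68

G is at the origin; GV is horizontal with |GV| = 29.9 and V on the +x side, so V = (29.90, 0.000). A1 meets GV tangentially, so BV is at right angles to GV, so B = V + (0, -6) = (29.90, -6.000). Since BD ⟂ DK (tangency), |BK| = √(6.0² + 32.1²) = 32.66 regardless of where D sits on A1. So K lies on both circle(G, 24.9) and circle(B, 32.66); the below-GV intersection is K = (3.130, -24.70). D is the foot of the tangent from K: D = (25.62, -1.797).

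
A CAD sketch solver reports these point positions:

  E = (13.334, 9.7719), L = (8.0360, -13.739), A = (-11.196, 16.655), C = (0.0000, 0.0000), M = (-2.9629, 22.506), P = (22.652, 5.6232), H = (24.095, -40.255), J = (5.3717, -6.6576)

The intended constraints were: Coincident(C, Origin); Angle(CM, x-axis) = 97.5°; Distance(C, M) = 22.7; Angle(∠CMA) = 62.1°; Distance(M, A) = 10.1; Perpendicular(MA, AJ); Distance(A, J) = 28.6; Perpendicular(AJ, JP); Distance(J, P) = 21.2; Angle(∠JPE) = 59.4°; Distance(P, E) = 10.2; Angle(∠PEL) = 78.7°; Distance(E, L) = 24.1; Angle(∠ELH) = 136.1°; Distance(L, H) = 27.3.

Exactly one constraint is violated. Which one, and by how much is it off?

Distance(L, H) = 27.3 — off by 3.70.

C = (0.00, 0.00) ✓; CM at 97.50° ✓; |CM| = 22.70 ✓; ∠CMA = 62.10° ✓; |MA| = 10.10 ✓; ∠(MA, AJ) = 90.00° ✓; |AJ| = 28.60 ✓; ∠(AJ, JP) = 90.00° ✓; |JP| = 21.20 ✓; ∠JPE = 59.40° ✓; |PE| = 10.20 ✓; ∠PEL = 78.70° ✓; |EL| = 24.10 ✓; ∠ELH = 136.1° ✓; |LH| = 31.00 ✗.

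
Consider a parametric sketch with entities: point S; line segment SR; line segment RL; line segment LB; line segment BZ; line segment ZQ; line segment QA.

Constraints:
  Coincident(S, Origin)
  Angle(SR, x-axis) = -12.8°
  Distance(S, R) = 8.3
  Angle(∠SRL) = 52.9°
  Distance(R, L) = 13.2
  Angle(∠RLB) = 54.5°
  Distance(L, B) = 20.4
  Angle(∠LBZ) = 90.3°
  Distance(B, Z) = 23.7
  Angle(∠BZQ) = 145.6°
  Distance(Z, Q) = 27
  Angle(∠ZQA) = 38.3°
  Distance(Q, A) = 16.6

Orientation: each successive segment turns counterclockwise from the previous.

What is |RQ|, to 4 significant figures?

35.38

S is at the origin; SR runs at -12.8° with length 8.3, so R = (8.094, -1.839). ∠SRL = 52.9° gives RL at 114.3° from the x-axis; with |RL| = 13.2, L = (2.662, 10.19). ∠RLB = 54.5° gives LB at -120.2° from the x-axis; with |LB| = 20.4, B = (-7.600, -7.440). ∠LBZ = 90.3° gives BZ at -30.50° from the x-axis; with |BZ| = 23.7, Z = (12.82, -19.47). ∠BZQ = 145.6° gives ZQ at 3.900° from the x-axis; with |ZQ| = 27.0, Q = (39.76, -17.63). Then |RQ| = |Q − R| = 35.38.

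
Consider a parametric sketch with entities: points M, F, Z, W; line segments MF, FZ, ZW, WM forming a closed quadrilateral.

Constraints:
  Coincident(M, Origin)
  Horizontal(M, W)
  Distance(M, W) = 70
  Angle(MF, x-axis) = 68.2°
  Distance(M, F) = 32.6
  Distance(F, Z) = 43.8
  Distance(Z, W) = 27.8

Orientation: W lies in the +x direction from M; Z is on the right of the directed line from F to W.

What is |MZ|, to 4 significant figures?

42.27

Checks: |FZ| = 43.80 ✓; |ZW| = 27.80 ✓.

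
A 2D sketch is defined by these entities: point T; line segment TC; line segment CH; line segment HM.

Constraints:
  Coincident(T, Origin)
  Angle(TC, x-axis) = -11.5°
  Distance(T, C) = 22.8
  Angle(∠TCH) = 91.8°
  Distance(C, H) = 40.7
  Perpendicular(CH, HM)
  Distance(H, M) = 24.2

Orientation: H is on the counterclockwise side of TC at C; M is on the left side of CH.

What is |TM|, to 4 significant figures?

41.44

∠TCH = 91.8°, so CH runs at -11.5° + (180° − 91.8°) = 76.70° from the x-axis; with |CH| = 40.7, H = C + 40.7·(cos 76.70°, sin 76.70°) = (31.71, 35.06). CH ⟂ HM; with |HM| = 24.2 on the left of CH, M = H + 24.2·(-0.9732, 0.2300) = (8.154, 40.63). Then |TM| = |M − T| = 41.44.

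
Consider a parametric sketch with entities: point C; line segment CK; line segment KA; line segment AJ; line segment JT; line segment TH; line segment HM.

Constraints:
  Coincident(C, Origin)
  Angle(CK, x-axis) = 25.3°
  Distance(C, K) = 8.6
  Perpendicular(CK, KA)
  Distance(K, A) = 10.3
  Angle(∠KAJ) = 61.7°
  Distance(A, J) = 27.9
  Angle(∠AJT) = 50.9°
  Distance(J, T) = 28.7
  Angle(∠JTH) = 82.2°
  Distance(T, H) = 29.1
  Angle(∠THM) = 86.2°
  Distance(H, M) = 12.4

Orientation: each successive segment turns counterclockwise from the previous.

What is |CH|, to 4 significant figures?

22.89

∠AJT = 50.9° gives JT at 2.700° from the x-axis; with |JT| = 28.7, T = (15.49, -8.117). ∠JTH = 82.2° gives TH at 100.5° from the x-axis; with |TH| = 29.1, H = (10.18, 20.50). Then |CH| = |H − C| = 22.89.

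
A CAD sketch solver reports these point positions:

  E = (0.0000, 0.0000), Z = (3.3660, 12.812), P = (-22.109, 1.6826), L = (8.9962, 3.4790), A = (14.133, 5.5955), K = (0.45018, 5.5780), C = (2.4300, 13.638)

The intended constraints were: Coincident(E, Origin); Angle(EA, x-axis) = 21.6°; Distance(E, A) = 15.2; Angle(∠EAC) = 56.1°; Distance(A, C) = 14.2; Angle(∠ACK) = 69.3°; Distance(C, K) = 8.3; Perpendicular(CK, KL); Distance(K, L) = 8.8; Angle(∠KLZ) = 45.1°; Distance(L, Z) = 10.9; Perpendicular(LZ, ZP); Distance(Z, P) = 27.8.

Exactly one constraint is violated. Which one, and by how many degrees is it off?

Perpendicular(LZ, ZP) — off by 7.50°.

E = (0.00, 0.00) ✓; EA at 21.60° ✓; |EA| = 15.20 ✓; ∠EAC = 56.10° ✓; |AC| = 14.20 ✓; ∠ACK = 69.30° ✓; |CK| = 8.300 ✓; ∠(CK, KL) = 90.00° ✓; |KL| = 8.800 ✓; ∠KLZ = 45.10° ✓; |LZ| = 10.90 ✓; ∠(LZ, ZP) = 82.50° ✗; |ZP| = 27.80 ✓.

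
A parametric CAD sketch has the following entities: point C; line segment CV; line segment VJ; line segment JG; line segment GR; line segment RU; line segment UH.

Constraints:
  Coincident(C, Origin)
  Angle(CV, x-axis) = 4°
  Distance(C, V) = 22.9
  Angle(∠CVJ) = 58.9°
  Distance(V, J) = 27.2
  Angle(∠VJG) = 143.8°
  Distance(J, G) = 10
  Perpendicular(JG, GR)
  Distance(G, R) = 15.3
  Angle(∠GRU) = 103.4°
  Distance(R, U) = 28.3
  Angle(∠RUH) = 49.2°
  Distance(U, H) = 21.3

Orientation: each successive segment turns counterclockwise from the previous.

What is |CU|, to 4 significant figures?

16.98

The perpendicularity gives GR at right angles to JG, so GR runs at -108.7°; with |GR| = 15.3, R = (-7.173, 12.56). ∠GRU = 103.4° gives RU at -32.10° from the x-axis; with |RU| = 28.3, U = (16.80, -2.474). Then |CU| = |U − C| = 16.98.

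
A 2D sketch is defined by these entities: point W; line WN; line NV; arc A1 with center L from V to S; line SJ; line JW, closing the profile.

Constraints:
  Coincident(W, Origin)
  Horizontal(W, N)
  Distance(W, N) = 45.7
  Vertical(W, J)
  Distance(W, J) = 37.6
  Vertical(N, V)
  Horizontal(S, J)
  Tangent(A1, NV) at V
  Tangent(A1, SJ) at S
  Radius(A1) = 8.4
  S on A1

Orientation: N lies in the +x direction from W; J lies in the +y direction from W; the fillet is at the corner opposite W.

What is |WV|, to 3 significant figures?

54.2

W is at the origin; W and N share the same y with |WN| = 45.7 and N on the +x side, so N = (45.7, 0.00). W and J share the same x with |WJ| = 37.6 and J on the +y side, so J = (0.00, 37.6). The virtual corner opposite W is at (45.7, 37.6). Since A1 is tangent to NV there, LV ⟂ NV and since A1 is tangent to SJ there, LS ⟂ SJ, with radius 8.4, so the center L sits 8.4 in from both sides at L = (37.3, 29.2). That places the tangent points at V = (45.7, 29.2) on NV and S = (37.3, 37.6) on SJ. Then |WV| = |V − W| = 54.2.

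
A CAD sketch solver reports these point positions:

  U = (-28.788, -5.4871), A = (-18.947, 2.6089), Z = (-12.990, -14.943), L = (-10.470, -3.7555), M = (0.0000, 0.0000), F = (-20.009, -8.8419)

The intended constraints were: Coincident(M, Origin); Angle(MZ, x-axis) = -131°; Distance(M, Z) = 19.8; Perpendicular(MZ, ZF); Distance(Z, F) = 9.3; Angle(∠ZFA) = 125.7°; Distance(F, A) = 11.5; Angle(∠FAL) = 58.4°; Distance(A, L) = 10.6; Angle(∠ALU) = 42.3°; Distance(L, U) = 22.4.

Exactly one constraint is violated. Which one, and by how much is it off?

Distance(L, U) = 22.4 — off by 4.00.

M = (0.00, 0.00) ✓; MZ at -131.0° ✓; |MZ| = 19.80 ✓; ∠(MZ, ZF) = 90.00° ✓; |ZF| = 9.300 ✓; ∠ZFA = 125.7° ✓; |FA| = 11.50 ✓; ∠FAL = 58.40° ✓; |AL| = 10.60 ✓; ∠ALU = 42.30° ✓; |LU| = 18.40 ✗.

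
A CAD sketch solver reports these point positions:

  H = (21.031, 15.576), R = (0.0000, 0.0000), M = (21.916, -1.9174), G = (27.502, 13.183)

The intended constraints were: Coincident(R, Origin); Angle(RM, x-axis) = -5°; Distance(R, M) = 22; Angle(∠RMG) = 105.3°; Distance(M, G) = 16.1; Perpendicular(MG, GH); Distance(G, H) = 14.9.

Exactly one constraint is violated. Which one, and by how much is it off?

Distance(G, H) = 14.9 — off by 8.00.

R = (0.00, 0.00) ✓; RM at -5.000° ✓; |RM| = 22.00 ✓; ∠RMG = 105.3° ✓; |MG| = 16.10 ✓; ∠(MG, GH) = 90.01° ✓; |GH| = 6.899 ✗.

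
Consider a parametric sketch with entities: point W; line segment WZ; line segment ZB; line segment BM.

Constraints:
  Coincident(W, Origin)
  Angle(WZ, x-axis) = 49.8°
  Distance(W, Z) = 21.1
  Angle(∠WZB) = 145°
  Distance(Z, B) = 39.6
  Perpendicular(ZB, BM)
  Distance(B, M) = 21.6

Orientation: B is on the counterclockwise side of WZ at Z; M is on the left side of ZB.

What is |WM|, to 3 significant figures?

57.7

W is at the origin; WZ runs at 49.8° with length 21.1, so Z = 21.1·(cos 49.8°, sin 49.8°) = (13.6, 16.1). ∠WZB = 145.0°, so ZB runs at 49.8° + (180° − 145.0°) = 84.8° from the x-axis; with |ZB| = 39.6, B = Z + 39.6·(cos 84.8°, sin 84.8°) = (17.2, 55.6). ZB is perpendicular to BM; with |BM| = 21.6 on the left of ZB, M = B + 21.6·(-0.996, 0.0906) = (-4.30, 57.5). Then |WM| = |M − W| = 57.7.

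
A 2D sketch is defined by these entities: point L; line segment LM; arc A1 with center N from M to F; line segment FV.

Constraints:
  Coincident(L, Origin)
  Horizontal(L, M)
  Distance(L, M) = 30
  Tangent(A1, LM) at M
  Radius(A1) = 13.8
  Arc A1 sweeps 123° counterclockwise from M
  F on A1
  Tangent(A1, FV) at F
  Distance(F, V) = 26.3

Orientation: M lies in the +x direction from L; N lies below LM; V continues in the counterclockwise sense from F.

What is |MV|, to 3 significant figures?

43.5

L is at the origin; L and M share the same y with |LM| = 30.0 and M on the +x side, so M = (30.0, 0.00). The tangent condition forces NM to be normal to LM, so N = M + (0, -13.8) = (30.0, -13.8). On A1, M sits at bearing 90° from N; a 123° counterclockwise sweep puts F at bearing 213°, so F = N + 13.8·(cos 213°, sin 213°) = (18.4, -21.3). Tangency of A1 to FV means the radius NF is perpendicular to FV, so FV runs along (−sin 213°, cos 213°); with |FV| = 26.3, V = (32.8, -43.4). Then |MV| = |V − M| = 43.5.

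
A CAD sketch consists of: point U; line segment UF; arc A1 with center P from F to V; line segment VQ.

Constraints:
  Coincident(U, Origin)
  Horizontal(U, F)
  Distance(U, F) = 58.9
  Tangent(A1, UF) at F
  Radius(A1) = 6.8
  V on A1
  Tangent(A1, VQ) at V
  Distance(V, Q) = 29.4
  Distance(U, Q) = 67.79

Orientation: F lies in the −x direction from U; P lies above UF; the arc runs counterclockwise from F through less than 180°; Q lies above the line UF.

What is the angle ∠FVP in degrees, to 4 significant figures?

40.42°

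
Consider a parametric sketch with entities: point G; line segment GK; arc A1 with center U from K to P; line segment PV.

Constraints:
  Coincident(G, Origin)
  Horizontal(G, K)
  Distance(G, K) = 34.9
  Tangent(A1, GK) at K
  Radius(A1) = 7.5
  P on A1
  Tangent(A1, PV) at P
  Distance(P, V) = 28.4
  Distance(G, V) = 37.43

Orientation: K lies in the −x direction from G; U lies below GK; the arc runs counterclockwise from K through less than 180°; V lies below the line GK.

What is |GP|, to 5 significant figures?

42.039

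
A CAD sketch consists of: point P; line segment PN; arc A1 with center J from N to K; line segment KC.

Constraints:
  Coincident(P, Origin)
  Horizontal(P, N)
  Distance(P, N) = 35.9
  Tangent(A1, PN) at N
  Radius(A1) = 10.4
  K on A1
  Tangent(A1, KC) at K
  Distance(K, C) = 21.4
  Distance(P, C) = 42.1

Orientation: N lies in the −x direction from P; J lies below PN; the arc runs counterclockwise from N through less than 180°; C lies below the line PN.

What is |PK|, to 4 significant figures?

46.52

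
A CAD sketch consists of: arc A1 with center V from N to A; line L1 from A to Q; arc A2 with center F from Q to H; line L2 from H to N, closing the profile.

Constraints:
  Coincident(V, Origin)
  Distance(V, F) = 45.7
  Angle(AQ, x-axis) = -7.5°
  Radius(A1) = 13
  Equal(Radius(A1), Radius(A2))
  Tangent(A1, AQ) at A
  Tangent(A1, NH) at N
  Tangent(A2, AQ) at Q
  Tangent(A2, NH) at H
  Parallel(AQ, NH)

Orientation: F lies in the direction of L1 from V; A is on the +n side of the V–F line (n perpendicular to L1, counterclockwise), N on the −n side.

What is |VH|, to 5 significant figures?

47.513

Tangency of A1 to both parallel lines with radius 13.0 puts A and N at V ± 13.0·n: A = (1.6968, 12.889), N = (-1.6968, -12.889). Equal radii place Q and H the same way about F: Q = F + 13.0·n = (47.006, 6.9237), H = F − 13.0·n = (43.612, -18.854). Then |VH| = |H − V| = 47.513.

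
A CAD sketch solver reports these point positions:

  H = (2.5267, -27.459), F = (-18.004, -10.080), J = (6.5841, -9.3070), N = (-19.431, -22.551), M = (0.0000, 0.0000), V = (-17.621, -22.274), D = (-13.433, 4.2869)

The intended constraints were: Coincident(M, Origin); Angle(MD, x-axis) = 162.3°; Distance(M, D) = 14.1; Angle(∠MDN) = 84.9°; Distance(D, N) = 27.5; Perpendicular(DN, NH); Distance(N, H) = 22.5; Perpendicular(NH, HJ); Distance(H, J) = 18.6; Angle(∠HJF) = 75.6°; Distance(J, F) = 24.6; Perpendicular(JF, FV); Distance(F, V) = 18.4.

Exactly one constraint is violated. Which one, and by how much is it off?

Distance(F, V) = 18.4 — off by 6.20.

M = (0.00, 0.00) ✓; MD at 162.3° ✓; |MD| = 14.10 ✓; ∠MDN = 84.90° ✓; |DN| = 27.50 ✓; ∠(DN, NH) = 90.00° ✓; |NH| = 22.50 ✓; ∠(NH, HJ) = 90.00° ✓; |HJ| = 18.60 ✓; ∠HJF = 75.60° ✓; |JF| = 24.60 ✓; ∠(JF, FV) = 90.00° ✓; |FV| = 12.20 ✗.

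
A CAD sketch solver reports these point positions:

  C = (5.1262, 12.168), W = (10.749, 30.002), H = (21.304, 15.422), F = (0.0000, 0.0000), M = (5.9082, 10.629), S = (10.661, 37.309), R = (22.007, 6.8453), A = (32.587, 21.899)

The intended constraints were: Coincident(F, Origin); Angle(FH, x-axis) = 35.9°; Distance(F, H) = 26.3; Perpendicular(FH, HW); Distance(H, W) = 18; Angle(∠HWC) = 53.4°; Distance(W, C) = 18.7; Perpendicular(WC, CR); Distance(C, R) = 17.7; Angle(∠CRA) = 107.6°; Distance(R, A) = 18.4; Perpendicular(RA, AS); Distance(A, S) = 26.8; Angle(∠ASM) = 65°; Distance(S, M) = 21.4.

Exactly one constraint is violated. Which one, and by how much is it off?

Distance(S, M) = 21.4 — off by 5.70.

F = (0.00, 0.00) ✓; FH at 35.90° ✓; |FH| = 26.30 ✓; ∠(FH, HW) = 90.00° ✓; |HW| = 18.00 ✓; ∠HWC = 53.40° ✓; |WC| = 18.70 ✓; ∠(WC, CR) = 90.00° ✓; |CR| = 17.70 ✓; ∠CRA = 107.6° ✓; |RA| = 18.40 ✓; ∠(RA, AS) = 90.00° ✓; |AS| = 26.80 ✓; ∠ASM = 65.00° ✓; |SM| = 27.10 ✗.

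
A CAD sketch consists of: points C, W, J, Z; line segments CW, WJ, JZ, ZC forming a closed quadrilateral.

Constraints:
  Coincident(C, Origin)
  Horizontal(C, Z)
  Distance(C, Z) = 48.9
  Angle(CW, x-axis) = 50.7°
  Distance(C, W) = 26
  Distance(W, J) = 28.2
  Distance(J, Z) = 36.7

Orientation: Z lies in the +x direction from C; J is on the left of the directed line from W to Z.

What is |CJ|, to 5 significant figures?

53.579

Checks: |WJ| = 28.20 ✓; |JZ| = 36.70 ✓.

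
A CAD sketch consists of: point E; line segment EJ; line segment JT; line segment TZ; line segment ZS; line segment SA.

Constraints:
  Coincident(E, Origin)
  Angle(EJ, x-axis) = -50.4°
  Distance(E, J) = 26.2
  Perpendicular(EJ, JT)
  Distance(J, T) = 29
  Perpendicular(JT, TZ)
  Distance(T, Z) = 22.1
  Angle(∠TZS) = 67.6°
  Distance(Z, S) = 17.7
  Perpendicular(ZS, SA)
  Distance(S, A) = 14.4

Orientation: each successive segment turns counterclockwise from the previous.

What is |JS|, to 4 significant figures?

19.89

E is at the origin; EJ runs at -50.4° with length 26.2, so J = (16.70, -20.19). EJ is perpendicular to JT, so JT runs at 39.60°; with |JT| = 29.0, T = (39.05, -1.702). JT ⟂ TZ, so TZ runs at 129.6°; with |TZ| = 22.1, Z = (24.96, 15.33). ∠TZS = 67.6° gives ZS at -118.0° from the x-axis; with |ZS| = 17.7, S = (16.65, -0.3020). Then |JS| = |S − J| = 19.89.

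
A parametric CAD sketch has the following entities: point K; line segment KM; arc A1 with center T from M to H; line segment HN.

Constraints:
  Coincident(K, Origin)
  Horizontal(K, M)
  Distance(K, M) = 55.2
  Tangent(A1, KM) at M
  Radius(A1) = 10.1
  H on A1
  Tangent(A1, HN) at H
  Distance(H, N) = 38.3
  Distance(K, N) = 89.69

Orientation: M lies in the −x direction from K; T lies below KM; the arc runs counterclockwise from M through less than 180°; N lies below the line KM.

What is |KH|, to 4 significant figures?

64.76

K is at the origin; K and M share the same y with |KM| = 55.2 and M on the −x side, so M = (-55.20, 0.000). The tangent condition forces TM to be normal to KM, so T = M + (0, -10.1) = (-55.20, -10.10). Since TH ⟂ HN (tangency), |TN| = √(10.1² + 38.3²) = 39.61 regardless of where H sits on A1. So N lies on both circle(K, 89.69) and circle(T, 39.61); the below-KM intersection is N = (-79.62, -41.28). H is the foot of the tangent from N: H = (-64.48, -6.105).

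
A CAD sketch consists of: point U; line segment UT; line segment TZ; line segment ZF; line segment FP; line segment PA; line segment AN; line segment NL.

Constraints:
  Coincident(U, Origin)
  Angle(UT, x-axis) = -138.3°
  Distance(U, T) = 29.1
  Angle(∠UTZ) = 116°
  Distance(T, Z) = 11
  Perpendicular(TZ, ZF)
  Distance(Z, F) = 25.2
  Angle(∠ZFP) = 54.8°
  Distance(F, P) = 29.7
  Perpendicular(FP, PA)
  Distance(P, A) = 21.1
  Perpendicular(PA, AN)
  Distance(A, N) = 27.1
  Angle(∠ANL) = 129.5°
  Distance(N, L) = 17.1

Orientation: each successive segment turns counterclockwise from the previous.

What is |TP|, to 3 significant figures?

15.5

TZ ⟂ ZF, so ZF runs at 15.7°; with |ZF| = 25.2, F = (5.51, -23.1). ∠ZFP = 54.8° gives FP at 141° from the x-axis; with |FP| = 29.7, P = (-17.5, -4.40). Then |TP| = |P − T| = 15.5.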